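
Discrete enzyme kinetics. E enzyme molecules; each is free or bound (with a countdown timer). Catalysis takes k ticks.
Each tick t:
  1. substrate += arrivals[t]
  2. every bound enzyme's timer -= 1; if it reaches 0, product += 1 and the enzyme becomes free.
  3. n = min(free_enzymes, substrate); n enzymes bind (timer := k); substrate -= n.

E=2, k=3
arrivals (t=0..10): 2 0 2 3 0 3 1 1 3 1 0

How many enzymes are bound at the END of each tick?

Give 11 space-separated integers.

Answer: 2 2 2 2 2 2 2 2 2 2 2

Derivation:
t=0: arr=2 -> substrate=0 bound=2 product=0
t=1: arr=0 -> substrate=0 bound=2 product=0
t=2: arr=2 -> substrate=2 bound=2 product=0
t=3: arr=3 -> substrate=3 bound=2 product=2
t=4: arr=0 -> substrate=3 bound=2 product=2
t=5: arr=3 -> substrate=6 bound=2 product=2
t=6: arr=1 -> substrate=5 bound=2 product=4
t=7: arr=1 -> substrate=6 bound=2 product=4
t=8: arr=3 -> substrate=9 bound=2 product=4
t=9: arr=1 -> substrate=8 bound=2 product=6
t=10: arr=0 -> substrate=8 bound=2 product=6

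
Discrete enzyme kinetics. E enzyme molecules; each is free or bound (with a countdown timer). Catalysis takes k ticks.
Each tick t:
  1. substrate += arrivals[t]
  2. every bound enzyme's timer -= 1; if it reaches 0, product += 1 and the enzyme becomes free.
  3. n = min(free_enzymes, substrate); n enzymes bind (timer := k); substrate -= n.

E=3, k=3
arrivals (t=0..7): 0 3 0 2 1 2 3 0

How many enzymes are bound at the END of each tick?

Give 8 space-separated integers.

t=0: arr=0 -> substrate=0 bound=0 product=0
t=1: arr=3 -> substrate=0 bound=3 product=0
t=2: arr=0 -> substrate=0 bound=3 product=0
t=3: arr=2 -> substrate=2 bound=3 product=0
t=4: arr=1 -> substrate=0 bound=3 product=3
t=5: arr=2 -> substrate=2 bound=3 product=3
t=6: arr=3 -> substrate=5 bound=3 product=3
t=7: arr=0 -> substrate=2 bound=3 product=6

Answer: 0 3 3 3 3 3 3 3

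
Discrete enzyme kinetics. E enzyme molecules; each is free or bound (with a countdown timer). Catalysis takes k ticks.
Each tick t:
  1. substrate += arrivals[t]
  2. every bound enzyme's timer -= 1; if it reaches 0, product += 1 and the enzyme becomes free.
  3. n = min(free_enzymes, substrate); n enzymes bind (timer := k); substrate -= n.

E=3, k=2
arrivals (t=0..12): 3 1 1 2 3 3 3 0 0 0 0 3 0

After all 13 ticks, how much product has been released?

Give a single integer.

t=0: arr=3 -> substrate=0 bound=3 product=0
t=1: arr=1 -> substrate=1 bound=3 product=0
t=2: arr=1 -> substrate=0 bound=2 product=3
t=3: arr=2 -> substrate=1 bound=3 product=3
t=4: arr=3 -> substrate=2 bound=3 product=5
t=5: arr=3 -> substrate=4 bound=3 product=6
t=6: arr=3 -> substrate=5 bound=3 product=8
t=7: arr=0 -> substrate=4 bound=3 product=9
t=8: arr=0 -> substrate=2 bound=3 product=11
t=9: arr=0 -> substrate=1 bound=3 product=12
t=10: arr=0 -> substrate=0 bound=2 product=14
t=11: arr=3 -> substrate=1 bound=3 product=15
t=12: arr=0 -> substrate=0 bound=3 product=16

Answer: 16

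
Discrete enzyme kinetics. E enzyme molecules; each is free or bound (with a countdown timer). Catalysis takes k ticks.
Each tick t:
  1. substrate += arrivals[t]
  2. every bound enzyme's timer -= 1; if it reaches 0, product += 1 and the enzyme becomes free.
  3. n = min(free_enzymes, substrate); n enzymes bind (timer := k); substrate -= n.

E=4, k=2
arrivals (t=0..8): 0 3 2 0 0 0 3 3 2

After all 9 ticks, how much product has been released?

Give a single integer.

Answer: 8

Derivation:
t=0: arr=0 -> substrate=0 bound=0 product=0
t=1: arr=3 -> substrate=0 bound=3 product=0
t=2: arr=2 -> substrate=1 bound=4 product=0
t=3: arr=0 -> substrate=0 bound=2 product=3
t=4: arr=0 -> substrate=0 bound=1 product=4
t=5: arr=0 -> substrate=0 bound=0 product=5
t=6: arr=3 -> substrate=0 bound=3 product=5
t=7: arr=3 -> substrate=2 bound=4 product=5
t=8: arr=2 -> substrate=1 bound=4 product=8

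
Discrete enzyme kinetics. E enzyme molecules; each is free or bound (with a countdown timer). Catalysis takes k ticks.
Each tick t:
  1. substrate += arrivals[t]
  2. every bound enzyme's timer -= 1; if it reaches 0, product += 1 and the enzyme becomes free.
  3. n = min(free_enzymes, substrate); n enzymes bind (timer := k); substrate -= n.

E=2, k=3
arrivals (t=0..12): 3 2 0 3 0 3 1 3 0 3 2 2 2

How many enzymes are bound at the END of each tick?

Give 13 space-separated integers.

t=0: arr=3 -> substrate=1 bound=2 product=0
t=1: arr=2 -> substrate=3 bound=2 product=0
t=2: arr=0 -> substrate=3 bound=2 product=0
t=3: arr=3 -> substrate=4 bound=2 product=2
t=4: arr=0 -> substrate=4 bound=2 product=2
t=5: arr=3 -> substrate=7 bound=2 product=2
t=6: arr=1 -> substrate=6 bound=2 product=4
t=7: arr=3 -> substrate=9 bound=2 product=4
t=8: arr=0 -> substrate=9 bound=2 product=4
t=9: arr=3 -> substrate=10 bound=2 product=6
t=10: arr=2 -> substrate=12 bound=2 product=6
t=11: arr=2 -> substrate=14 bound=2 product=6
t=12: arr=2 -> substrate=14 bound=2 product=8

Answer: 2 2 2 2 2 2 2 2 2 2 2 2 2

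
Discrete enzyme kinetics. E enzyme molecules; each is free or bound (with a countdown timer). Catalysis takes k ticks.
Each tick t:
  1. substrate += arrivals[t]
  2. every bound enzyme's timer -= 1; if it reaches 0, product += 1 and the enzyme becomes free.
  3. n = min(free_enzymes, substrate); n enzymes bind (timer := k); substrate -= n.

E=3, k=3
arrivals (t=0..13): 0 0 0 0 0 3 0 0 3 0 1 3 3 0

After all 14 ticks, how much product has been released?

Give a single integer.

t=0: arr=0 -> substrate=0 bound=0 product=0
t=1: arr=0 -> substrate=0 bound=0 product=0
t=2: arr=0 -> substrate=0 bound=0 product=0
t=3: arr=0 -> substrate=0 bound=0 product=0
t=4: arr=0 -> substrate=0 bound=0 product=0
t=5: arr=3 -> substrate=0 bound=3 product=0
t=6: arr=0 -> substrate=0 bound=3 product=0
t=7: arr=0 -> substrate=0 bound=3 product=0
t=8: arr=3 -> substrate=0 bound=3 product=3
t=9: arr=0 -> substrate=0 bound=3 product=3
t=10: arr=1 -> substrate=1 bound=3 product=3
t=11: arr=3 -> substrate=1 bound=3 product=6
t=12: arr=3 -> substrate=4 bound=3 product=6
t=13: arr=0 -> substrate=4 bound=3 product=6

Answer: 6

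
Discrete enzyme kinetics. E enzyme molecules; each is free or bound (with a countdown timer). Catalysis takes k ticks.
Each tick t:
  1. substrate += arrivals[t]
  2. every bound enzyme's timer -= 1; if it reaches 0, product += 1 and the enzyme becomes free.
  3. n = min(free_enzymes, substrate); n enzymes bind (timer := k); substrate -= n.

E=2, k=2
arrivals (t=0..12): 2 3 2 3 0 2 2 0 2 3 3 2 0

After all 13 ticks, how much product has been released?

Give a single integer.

Answer: 12

Derivation:
t=0: arr=2 -> substrate=0 bound=2 product=0
t=1: arr=3 -> substrate=3 bound=2 product=0
t=2: arr=2 -> substrate=3 bound=2 product=2
t=3: arr=3 -> substrate=6 bound=2 product=2
t=4: arr=0 -> substrate=4 bound=2 product=4
t=5: arr=2 -> substrate=6 bound=2 product=4
t=6: arr=2 -> substrate=6 bound=2 product=6
t=7: arr=0 -> substrate=6 bound=2 product=6
t=8: arr=2 -> substrate=6 bound=2 product=8
t=9: arr=3 -> substrate=9 bound=2 product=8
t=10: arr=3 -> substrate=10 bound=2 product=10
t=11: arr=2 -> substrate=12 bound=2 product=10
t=12: arr=0 -> substrate=10 bound=2 product=12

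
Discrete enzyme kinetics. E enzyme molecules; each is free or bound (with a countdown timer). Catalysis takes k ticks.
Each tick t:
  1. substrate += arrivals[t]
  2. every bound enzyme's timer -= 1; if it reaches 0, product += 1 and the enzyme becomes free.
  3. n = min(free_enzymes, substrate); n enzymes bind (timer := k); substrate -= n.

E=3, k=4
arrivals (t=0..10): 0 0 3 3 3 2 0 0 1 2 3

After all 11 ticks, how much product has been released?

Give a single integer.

t=0: arr=0 -> substrate=0 bound=0 product=0
t=1: arr=0 -> substrate=0 bound=0 product=0
t=2: arr=3 -> substrate=0 bound=3 product=0
t=3: arr=3 -> substrate=3 bound=3 product=0
t=4: arr=3 -> substrate=6 bound=3 product=0
t=5: arr=2 -> substrate=8 bound=3 product=0
t=6: arr=0 -> substrate=5 bound=3 product=3
t=7: arr=0 -> substrate=5 bound=3 product=3
t=8: arr=1 -> substrate=6 bound=3 product=3
t=9: arr=2 -> substrate=8 bound=3 product=3
t=10: arr=3 -> substrate=8 bound=3 product=6

Answer: 6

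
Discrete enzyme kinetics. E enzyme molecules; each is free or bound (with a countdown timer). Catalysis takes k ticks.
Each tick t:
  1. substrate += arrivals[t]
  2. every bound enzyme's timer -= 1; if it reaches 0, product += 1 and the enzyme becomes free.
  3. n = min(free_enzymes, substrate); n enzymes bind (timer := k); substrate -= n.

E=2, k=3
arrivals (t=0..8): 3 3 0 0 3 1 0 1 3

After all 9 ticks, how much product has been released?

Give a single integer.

Answer: 4

Derivation:
t=0: arr=3 -> substrate=1 bound=2 product=0
t=1: arr=3 -> substrate=4 bound=2 product=0
t=2: arr=0 -> substrate=4 bound=2 product=0
t=3: arr=0 -> substrate=2 bound=2 product=2
t=4: arr=3 -> substrate=5 bound=2 product=2
t=5: arr=1 -> substrate=6 bound=2 product=2
t=6: arr=0 -> substrate=4 bound=2 product=4
t=7: arr=1 -> substrate=5 bound=2 product=4
t=8: arr=3 -> substrate=8 bound=2 product=4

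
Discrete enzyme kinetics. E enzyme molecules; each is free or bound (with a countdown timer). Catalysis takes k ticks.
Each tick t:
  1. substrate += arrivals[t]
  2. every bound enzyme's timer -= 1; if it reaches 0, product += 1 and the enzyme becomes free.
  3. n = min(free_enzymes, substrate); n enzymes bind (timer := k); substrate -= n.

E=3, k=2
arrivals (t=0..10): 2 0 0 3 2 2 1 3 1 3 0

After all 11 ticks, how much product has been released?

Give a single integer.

t=0: arr=2 -> substrate=0 bound=2 product=0
t=1: arr=0 -> substrate=0 bound=2 product=0
t=2: arr=0 -> substrate=0 bound=0 product=2
t=3: arr=3 -> substrate=0 bound=3 product=2
t=4: arr=2 -> substrate=2 bound=3 product=2
t=5: arr=2 -> substrate=1 bound=3 product=5
t=6: arr=1 -> substrate=2 bound=3 product=5
t=7: arr=3 -> substrate=2 bound=3 product=8
t=8: arr=1 -> substrate=3 bound=3 product=8
t=9: arr=3 -> substrate=3 bound=3 product=11
t=10: arr=0 -> substrate=3 bound=3 product=11

Answer: 11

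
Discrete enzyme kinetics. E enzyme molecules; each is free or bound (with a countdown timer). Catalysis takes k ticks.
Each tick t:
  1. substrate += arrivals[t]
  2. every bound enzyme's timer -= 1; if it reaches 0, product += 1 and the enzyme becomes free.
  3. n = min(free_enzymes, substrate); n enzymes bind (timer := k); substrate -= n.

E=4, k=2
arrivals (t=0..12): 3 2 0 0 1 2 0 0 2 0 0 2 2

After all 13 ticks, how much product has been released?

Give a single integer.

t=0: arr=3 -> substrate=0 bound=3 product=0
t=1: arr=2 -> substrate=1 bound=4 product=0
t=2: arr=0 -> substrate=0 bound=2 product=3
t=3: arr=0 -> substrate=0 bound=1 product=4
t=4: arr=1 -> substrate=0 bound=1 product=5
t=5: arr=2 -> substrate=0 bound=3 product=5
t=6: arr=0 -> substrate=0 bound=2 product=6
t=7: arr=0 -> substrate=0 bound=0 product=8
t=8: arr=2 -> substrate=0 bound=2 product=8
t=9: arr=0 -> substrate=0 bound=2 product=8
t=10: arr=0 -> substrate=0 bound=0 product=10
t=11: arr=2 -> substrate=0 bound=2 product=10
t=12: arr=2 -> substrate=0 bound=4 product=10

Answer: 10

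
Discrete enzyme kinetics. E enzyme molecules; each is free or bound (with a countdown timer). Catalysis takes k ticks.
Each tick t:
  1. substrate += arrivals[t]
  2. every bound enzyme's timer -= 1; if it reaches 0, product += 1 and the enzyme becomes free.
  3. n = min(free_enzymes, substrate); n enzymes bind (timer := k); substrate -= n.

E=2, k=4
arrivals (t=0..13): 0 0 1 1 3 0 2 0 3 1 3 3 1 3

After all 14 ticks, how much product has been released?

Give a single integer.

t=0: arr=0 -> substrate=0 bound=0 product=0
t=1: arr=0 -> substrate=0 bound=0 product=0
t=2: arr=1 -> substrate=0 bound=1 product=0
t=3: arr=1 -> substrate=0 bound=2 product=0
t=4: arr=3 -> substrate=3 bound=2 product=0
t=5: arr=0 -> substrate=3 bound=2 product=0
t=6: arr=2 -> substrate=4 bound=2 product=1
t=7: arr=0 -> substrate=3 bound=2 product=2
t=8: arr=3 -> substrate=6 bound=2 product=2
t=9: arr=1 -> substrate=7 bound=2 product=2
t=10: arr=3 -> substrate=9 bound=2 product=3
t=11: arr=3 -> substrate=11 bound=2 product=4
t=12: arr=1 -> substrate=12 bound=2 product=4
t=13: arr=3 -> substrate=15 bound=2 product=4

Answer: 4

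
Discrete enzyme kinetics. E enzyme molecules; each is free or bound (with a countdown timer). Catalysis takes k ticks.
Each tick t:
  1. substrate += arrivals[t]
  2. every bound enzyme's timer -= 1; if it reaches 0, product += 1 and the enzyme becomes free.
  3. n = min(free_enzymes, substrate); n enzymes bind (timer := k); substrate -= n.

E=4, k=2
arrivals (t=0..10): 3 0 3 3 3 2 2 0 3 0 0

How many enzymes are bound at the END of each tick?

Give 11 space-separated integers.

Answer: 3 3 3 4 4 4 4 4 4 4 1

Derivation:
t=0: arr=3 -> substrate=0 bound=3 product=0
t=1: arr=0 -> substrate=0 bound=3 product=0
t=2: arr=3 -> substrate=0 bound=3 product=3
t=3: arr=3 -> substrate=2 bound=4 product=3
t=4: arr=3 -> substrate=2 bound=4 product=6
t=5: arr=2 -> substrate=3 bound=4 product=7
t=6: arr=2 -> substrate=2 bound=4 product=10
t=7: arr=0 -> substrate=1 bound=4 product=11
t=8: arr=3 -> substrate=1 bound=4 product=14
t=9: arr=0 -> substrate=0 bound=4 product=15
t=10: arr=0 -> substrate=0 bound=1 product=18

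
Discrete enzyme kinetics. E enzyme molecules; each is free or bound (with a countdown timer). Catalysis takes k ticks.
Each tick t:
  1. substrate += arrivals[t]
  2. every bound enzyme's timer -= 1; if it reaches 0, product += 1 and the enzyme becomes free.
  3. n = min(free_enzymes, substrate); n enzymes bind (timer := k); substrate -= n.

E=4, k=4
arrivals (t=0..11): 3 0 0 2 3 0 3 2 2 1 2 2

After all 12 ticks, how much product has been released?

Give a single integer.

t=0: arr=3 -> substrate=0 bound=3 product=0
t=1: arr=0 -> substrate=0 bound=3 product=0
t=2: arr=0 -> substrate=0 bound=3 product=0
t=3: arr=2 -> substrate=1 bound=4 product=0
t=4: arr=3 -> substrate=1 bound=4 product=3
t=5: arr=0 -> substrate=1 bound=4 product=3
t=6: arr=3 -> substrate=4 bound=4 product=3
t=7: arr=2 -> substrate=5 bound=4 product=4
t=8: arr=2 -> substrate=4 bound=4 product=7
t=9: arr=1 -> substrate=5 bound=4 product=7
t=10: arr=2 -> substrate=7 bound=4 product=7
t=11: arr=2 -> substrate=8 bound=4 product=8

Answer: 8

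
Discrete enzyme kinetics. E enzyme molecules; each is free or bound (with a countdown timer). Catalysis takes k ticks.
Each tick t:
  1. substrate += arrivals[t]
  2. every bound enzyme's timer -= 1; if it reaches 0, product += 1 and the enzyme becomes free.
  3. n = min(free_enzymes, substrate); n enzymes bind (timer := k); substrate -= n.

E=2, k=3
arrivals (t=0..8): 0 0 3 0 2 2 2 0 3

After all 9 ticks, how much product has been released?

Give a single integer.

t=0: arr=0 -> substrate=0 bound=0 product=0
t=1: arr=0 -> substrate=0 bound=0 product=0
t=2: arr=3 -> substrate=1 bound=2 product=0
t=3: arr=0 -> substrate=1 bound=2 product=0
t=4: arr=2 -> substrate=3 bound=2 product=0
t=5: arr=2 -> substrate=3 bound=2 product=2
t=6: arr=2 -> substrate=5 bound=2 product=2
t=7: arr=0 -> substrate=5 bound=2 product=2
t=8: arr=3 -> substrate=6 bound=2 product=4

Answer: 4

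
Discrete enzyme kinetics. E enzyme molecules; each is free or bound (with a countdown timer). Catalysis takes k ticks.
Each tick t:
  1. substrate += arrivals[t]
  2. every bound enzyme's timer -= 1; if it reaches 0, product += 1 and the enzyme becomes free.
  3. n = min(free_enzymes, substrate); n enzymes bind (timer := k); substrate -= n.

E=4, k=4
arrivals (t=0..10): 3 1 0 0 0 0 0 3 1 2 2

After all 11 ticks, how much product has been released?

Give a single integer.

Answer: 4

Derivation:
t=0: arr=3 -> substrate=0 bound=3 product=0
t=1: arr=1 -> substrate=0 bound=4 product=0
t=2: arr=0 -> substrate=0 bound=4 product=0
t=3: arr=0 -> substrate=0 bound=4 product=0
t=4: arr=0 -> substrate=0 bound=1 product=3
t=5: arr=0 -> substrate=0 bound=0 product=4
t=6: arr=0 -> substrate=0 bound=0 product=4
t=7: arr=3 -> substrate=0 bound=3 product=4
t=8: arr=1 -> substrate=0 bound=4 product=4
t=9: arr=2 -> substrate=2 bound=4 product=4
t=10: arr=2 -> substrate=4 bound=4 product=4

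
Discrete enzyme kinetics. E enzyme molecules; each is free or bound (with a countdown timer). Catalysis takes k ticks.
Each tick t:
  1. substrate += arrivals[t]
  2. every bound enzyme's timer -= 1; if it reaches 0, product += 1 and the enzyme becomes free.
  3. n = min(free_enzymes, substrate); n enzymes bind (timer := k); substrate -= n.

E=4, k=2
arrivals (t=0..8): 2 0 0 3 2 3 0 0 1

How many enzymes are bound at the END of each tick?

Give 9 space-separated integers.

Answer: 2 2 0 3 4 4 4 1 1

Derivation:
t=0: arr=2 -> substrate=0 bound=2 product=0
t=1: arr=0 -> substrate=0 bound=2 product=0
t=2: arr=0 -> substrate=0 bound=0 product=2
t=3: arr=3 -> substrate=0 bound=3 product=2
t=4: arr=2 -> substrate=1 bound=4 product=2
t=5: arr=3 -> substrate=1 bound=4 product=5
t=6: arr=0 -> substrate=0 bound=4 product=6
t=7: arr=0 -> substrate=0 bound=1 product=9
t=8: arr=1 -> substrate=0 bound=1 product=10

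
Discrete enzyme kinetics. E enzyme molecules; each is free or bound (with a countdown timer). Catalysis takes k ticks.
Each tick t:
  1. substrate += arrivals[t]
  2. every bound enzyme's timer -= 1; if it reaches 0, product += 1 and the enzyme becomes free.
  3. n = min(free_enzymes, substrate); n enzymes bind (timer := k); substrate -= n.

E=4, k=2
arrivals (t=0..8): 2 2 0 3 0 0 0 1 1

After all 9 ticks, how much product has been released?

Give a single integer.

Answer: 7

Derivation:
t=0: arr=2 -> substrate=0 bound=2 product=0
t=1: arr=2 -> substrate=0 bound=4 product=0
t=2: arr=0 -> substrate=0 bound=2 product=2
t=3: arr=3 -> substrate=0 bound=3 product=4
t=4: arr=0 -> substrate=0 bound=3 product=4
t=5: arr=0 -> substrate=0 bound=0 product=7
t=6: arr=0 -> substrate=0 bound=0 product=7
t=7: arr=1 -> substrate=0 bound=1 product=7
t=8: arr=1 -> substrate=0 bound=2 product=7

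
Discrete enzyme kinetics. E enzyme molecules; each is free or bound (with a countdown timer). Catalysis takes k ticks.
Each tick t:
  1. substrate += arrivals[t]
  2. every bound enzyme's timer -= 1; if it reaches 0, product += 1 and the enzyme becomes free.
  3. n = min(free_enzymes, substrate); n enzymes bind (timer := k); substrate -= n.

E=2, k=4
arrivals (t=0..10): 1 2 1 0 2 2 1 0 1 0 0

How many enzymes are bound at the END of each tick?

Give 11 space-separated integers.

t=0: arr=1 -> substrate=0 bound=1 product=0
t=1: arr=2 -> substrate=1 bound=2 product=0
t=2: arr=1 -> substrate=2 bound=2 product=0
t=3: arr=0 -> substrate=2 bound=2 product=0
t=4: arr=2 -> substrate=3 bound=2 product=1
t=5: arr=2 -> substrate=4 bound=2 product=2
t=6: arr=1 -> substrate=5 bound=2 product=2
t=7: arr=0 -> substrate=5 bound=2 product=2
t=8: arr=1 -> substrate=5 bound=2 product=3
t=9: arr=0 -> substrate=4 bound=2 product=4
t=10: arr=0 -> substrate=4 bound=2 product=4

Answer: 1 2 2 2 2 2 2 2 2 2 2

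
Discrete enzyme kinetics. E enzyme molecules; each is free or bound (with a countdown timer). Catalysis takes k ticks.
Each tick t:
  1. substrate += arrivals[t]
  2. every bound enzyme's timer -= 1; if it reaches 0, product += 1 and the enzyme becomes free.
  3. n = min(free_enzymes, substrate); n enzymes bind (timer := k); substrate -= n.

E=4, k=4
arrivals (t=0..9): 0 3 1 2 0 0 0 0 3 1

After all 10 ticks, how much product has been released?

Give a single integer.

t=0: arr=0 -> substrate=0 bound=0 product=0
t=1: arr=3 -> substrate=0 bound=3 product=0
t=2: arr=1 -> substrate=0 bound=4 product=0
t=3: arr=2 -> substrate=2 bound=4 product=0
t=4: arr=0 -> substrate=2 bound=4 product=0
t=5: arr=0 -> substrate=0 bound=3 product=3
t=6: arr=0 -> substrate=0 bound=2 product=4
t=7: arr=0 -> substrate=0 bound=2 product=4
t=8: arr=3 -> substrate=1 bound=4 product=4
t=9: arr=1 -> substrate=0 bound=4 product=6

Answer: 6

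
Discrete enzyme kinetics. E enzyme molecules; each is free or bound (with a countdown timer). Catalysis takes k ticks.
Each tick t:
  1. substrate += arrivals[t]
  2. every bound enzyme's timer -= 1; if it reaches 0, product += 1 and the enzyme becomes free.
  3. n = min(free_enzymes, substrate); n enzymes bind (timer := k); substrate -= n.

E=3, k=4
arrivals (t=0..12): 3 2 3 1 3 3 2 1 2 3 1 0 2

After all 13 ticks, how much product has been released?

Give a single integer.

t=0: arr=3 -> substrate=0 bound=3 product=0
t=1: arr=2 -> substrate=2 bound=3 product=0
t=2: arr=3 -> substrate=5 bound=3 product=0
t=3: arr=1 -> substrate=6 bound=3 product=0
t=4: arr=3 -> substrate=6 bound=3 product=3
t=5: arr=3 -> substrate=9 bound=3 product=3
t=6: arr=2 -> substrate=11 bound=3 product=3
t=7: arr=1 -> substrate=12 bound=3 product=3
t=8: arr=2 -> substrate=11 bound=3 product=6
t=9: arr=3 -> substrate=14 bound=3 product=6
t=10: arr=1 -> substrate=15 bound=3 product=6
t=11: arr=0 -> substrate=15 bound=3 product=6
t=12: arr=2 -> substrate=14 bound=3 product=9

Answer: 9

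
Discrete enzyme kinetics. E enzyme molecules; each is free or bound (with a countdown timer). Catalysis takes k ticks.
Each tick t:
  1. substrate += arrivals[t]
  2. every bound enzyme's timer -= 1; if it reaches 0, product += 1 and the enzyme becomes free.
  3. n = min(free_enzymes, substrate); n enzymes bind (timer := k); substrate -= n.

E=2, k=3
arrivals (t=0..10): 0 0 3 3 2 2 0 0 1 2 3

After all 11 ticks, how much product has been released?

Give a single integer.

t=0: arr=0 -> substrate=0 bound=0 product=0
t=1: arr=0 -> substrate=0 bound=0 product=0
t=2: arr=3 -> substrate=1 bound=2 product=0
t=3: arr=3 -> substrate=4 bound=2 product=0
t=4: arr=2 -> substrate=6 bound=2 product=0
t=5: arr=2 -> substrate=6 bound=2 product=2
t=6: arr=0 -> substrate=6 bound=2 product=2
t=7: arr=0 -> substrate=6 bound=2 product=2
t=8: arr=1 -> substrate=5 bound=2 product=4
t=9: arr=2 -> substrate=7 bound=2 product=4
t=10: arr=3 -> substrate=10 bound=2 product=4

Answer: 4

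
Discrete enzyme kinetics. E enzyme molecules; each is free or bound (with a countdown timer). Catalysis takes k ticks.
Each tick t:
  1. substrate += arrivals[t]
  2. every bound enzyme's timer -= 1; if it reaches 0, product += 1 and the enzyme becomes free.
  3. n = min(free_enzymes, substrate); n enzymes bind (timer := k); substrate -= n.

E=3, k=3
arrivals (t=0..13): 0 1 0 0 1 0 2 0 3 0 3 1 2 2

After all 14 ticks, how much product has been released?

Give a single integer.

Answer: 7

Derivation:
t=0: arr=0 -> substrate=0 bound=0 product=0
t=1: arr=1 -> substrate=0 bound=1 product=0
t=2: arr=0 -> substrate=0 bound=1 product=0
t=3: arr=0 -> substrate=0 bound=1 product=0
t=4: arr=1 -> substrate=0 bound=1 product=1
t=5: arr=0 -> substrate=0 bound=1 product=1
t=6: arr=2 -> substrate=0 bound=3 product=1
t=7: arr=0 -> substrate=0 bound=2 product=2
t=8: arr=3 -> substrate=2 bound=3 product=2
t=9: arr=0 -> substrate=0 bound=3 product=4
t=10: arr=3 -> substrate=3 bound=3 product=4
t=11: arr=1 -> substrate=3 bound=3 product=5
t=12: arr=2 -> substrate=3 bound=3 product=7
t=13: arr=2 -> substrate=5 bound=3 product=7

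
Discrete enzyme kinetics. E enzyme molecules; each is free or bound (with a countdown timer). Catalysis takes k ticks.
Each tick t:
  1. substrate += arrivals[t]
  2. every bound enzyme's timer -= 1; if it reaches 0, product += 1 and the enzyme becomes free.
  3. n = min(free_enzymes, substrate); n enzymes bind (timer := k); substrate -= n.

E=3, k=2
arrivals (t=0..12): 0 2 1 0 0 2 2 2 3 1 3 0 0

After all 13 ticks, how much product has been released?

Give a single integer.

Answer: 12

Derivation:
t=0: arr=0 -> substrate=0 bound=0 product=0
t=1: arr=2 -> substrate=0 bound=2 product=0
t=2: arr=1 -> substrate=0 bound=3 product=0
t=3: arr=0 -> substrate=0 bound=1 product=2
t=4: arr=0 -> substrate=0 bound=0 product=3
t=5: arr=2 -> substrate=0 bound=2 product=3
t=6: arr=2 -> substrate=1 bound=3 product=3
t=7: arr=2 -> substrate=1 bound=3 product=5
t=8: arr=3 -> substrate=3 bound=3 product=6
t=9: arr=1 -> substrate=2 bound=3 product=8
t=10: arr=3 -> substrate=4 bound=3 product=9
t=11: arr=0 -> substrate=2 bound=3 product=11
t=12: arr=0 -> substrate=1 bound=3 product=12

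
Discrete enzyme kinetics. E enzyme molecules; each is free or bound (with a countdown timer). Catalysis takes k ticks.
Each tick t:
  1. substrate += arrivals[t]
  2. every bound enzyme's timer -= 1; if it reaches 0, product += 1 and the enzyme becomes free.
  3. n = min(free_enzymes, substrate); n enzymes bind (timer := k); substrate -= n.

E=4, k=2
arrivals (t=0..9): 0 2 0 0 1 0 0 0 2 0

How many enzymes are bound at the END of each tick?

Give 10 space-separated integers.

t=0: arr=0 -> substrate=0 bound=0 product=0
t=1: arr=2 -> substrate=0 bound=2 product=0
t=2: arr=0 -> substrate=0 bound=2 product=0
t=3: arr=0 -> substrate=0 bound=0 product=2
t=4: arr=1 -> substrate=0 bound=1 product=2
t=5: arr=0 -> substrate=0 bound=1 product=2
t=6: arr=0 -> substrate=0 bound=0 product=3
t=7: arr=0 -> substrate=0 bound=0 product=3
t=8: arr=2 -> substrate=0 bound=2 product=3
t=9: arr=0 -> substrate=0 bound=2 product=3

Answer: 0 2 2 0 1 1 0 0 2 2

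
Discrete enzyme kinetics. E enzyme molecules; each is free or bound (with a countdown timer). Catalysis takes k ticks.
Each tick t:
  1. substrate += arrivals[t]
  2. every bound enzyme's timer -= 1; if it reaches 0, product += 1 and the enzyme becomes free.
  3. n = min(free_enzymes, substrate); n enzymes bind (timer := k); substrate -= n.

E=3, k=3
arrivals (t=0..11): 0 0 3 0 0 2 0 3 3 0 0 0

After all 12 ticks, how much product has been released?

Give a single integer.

t=0: arr=0 -> substrate=0 bound=0 product=0
t=1: arr=0 -> substrate=0 bound=0 product=0
t=2: arr=3 -> substrate=0 bound=3 product=0
t=3: arr=0 -> substrate=0 bound=3 product=0
t=4: arr=0 -> substrate=0 bound=3 product=0
t=5: arr=2 -> substrate=0 bound=2 product=3
t=6: arr=0 -> substrate=0 bound=2 product=3
t=7: arr=3 -> substrate=2 bound=3 product=3
t=8: arr=3 -> substrate=3 bound=3 product=5
t=9: arr=0 -> substrate=3 bound=3 product=5
t=10: arr=0 -> substrate=2 bound=3 product=6
t=11: arr=0 -> substrate=0 bound=3 product=8

Answer: 8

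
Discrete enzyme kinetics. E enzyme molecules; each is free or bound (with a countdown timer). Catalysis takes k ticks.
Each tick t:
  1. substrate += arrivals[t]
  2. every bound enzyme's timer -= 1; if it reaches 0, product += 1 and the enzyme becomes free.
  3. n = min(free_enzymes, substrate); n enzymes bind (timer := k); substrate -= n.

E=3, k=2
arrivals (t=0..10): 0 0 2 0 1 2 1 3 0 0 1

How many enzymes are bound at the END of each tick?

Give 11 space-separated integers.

t=0: arr=0 -> substrate=0 bound=0 product=0
t=1: arr=0 -> substrate=0 bound=0 product=0
t=2: arr=2 -> substrate=0 bound=2 product=0
t=3: arr=0 -> substrate=0 bound=2 product=0
t=4: arr=1 -> substrate=0 bound=1 product=2
t=5: arr=2 -> substrate=0 bound=3 product=2
t=6: arr=1 -> substrate=0 bound=3 product=3
t=7: arr=3 -> substrate=1 bound=3 product=5
t=8: arr=0 -> substrate=0 bound=3 product=6
t=9: arr=0 -> substrate=0 bound=1 product=8
t=10: arr=1 -> substrate=0 bound=1 product=9

Answer: 0 0 2 2 1 3 3 3 3 1 1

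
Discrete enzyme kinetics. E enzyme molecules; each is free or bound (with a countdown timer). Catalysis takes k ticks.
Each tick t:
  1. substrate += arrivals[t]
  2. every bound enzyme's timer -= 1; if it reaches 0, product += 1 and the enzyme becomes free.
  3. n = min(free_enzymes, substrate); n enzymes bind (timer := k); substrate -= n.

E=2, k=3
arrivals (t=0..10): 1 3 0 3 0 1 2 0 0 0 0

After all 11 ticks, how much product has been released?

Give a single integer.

t=0: arr=1 -> substrate=0 bound=1 product=0
t=1: arr=3 -> substrate=2 bound=2 product=0
t=2: arr=0 -> substrate=2 bound=2 product=0
t=3: arr=3 -> substrate=4 bound=2 product=1
t=4: arr=0 -> substrate=3 bound=2 product=2
t=5: arr=1 -> substrate=4 bound=2 product=2
t=6: arr=2 -> substrate=5 bound=2 product=3
t=7: arr=0 -> substrate=4 bound=2 product=4
t=8: arr=0 -> substrate=4 bound=2 product=4
t=9: arr=0 -> substrate=3 bound=2 product=5
t=10: arr=0 -> substrate=2 bound=2 product=6

Answer: 6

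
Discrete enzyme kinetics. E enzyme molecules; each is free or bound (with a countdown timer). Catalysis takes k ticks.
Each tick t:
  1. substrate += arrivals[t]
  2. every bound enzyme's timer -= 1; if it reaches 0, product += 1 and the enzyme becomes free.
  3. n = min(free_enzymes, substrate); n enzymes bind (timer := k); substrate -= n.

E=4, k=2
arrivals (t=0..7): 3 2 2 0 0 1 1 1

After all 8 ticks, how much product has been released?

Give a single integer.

t=0: arr=3 -> substrate=0 bound=3 product=0
t=1: arr=2 -> substrate=1 bound=4 product=0
t=2: arr=2 -> substrate=0 bound=4 product=3
t=3: arr=0 -> substrate=0 bound=3 product=4
t=4: arr=0 -> substrate=0 bound=0 product=7
t=5: arr=1 -> substrate=0 bound=1 product=7
t=6: arr=1 -> substrate=0 bound=2 product=7
t=7: arr=1 -> substrate=0 bound=2 product=8

Answer: 8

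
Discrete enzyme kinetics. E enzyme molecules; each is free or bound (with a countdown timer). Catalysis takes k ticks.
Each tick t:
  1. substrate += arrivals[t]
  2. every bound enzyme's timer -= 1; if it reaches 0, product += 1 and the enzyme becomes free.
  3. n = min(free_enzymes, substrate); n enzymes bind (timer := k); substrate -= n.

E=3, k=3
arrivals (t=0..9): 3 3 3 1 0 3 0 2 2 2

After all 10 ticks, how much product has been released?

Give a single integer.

t=0: arr=3 -> substrate=0 bound=3 product=0
t=1: arr=3 -> substrate=3 bound=3 product=0
t=2: arr=3 -> substrate=6 bound=3 product=0
t=3: arr=1 -> substrate=4 bound=3 product=3
t=4: arr=0 -> substrate=4 bound=3 product=3
t=5: arr=3 -> substrate=7 bound=3 product=3
t=6: arr=0 -> substrate=4 bound=3 product=6
t=7: arr=2 -> substrate=6 bound=3 product=6
t=8: arr=2 -> substrate=8 bound=3 product=6
t=9: arr=2 -> substrate=7 bound=3 product=9

Answer: 9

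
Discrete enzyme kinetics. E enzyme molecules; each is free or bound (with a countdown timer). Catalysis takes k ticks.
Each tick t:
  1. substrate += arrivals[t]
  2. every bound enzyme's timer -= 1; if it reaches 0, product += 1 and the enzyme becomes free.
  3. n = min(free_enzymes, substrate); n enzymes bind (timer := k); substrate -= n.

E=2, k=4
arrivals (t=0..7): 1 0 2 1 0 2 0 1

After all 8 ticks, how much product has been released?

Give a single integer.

Answer: 2

Derivation:
t=0: arr=1 -> substrate=0 bound=1 product=0
t=1: arr=0 -> substrate=0 bound=1 product=0
t=2: arr=2 -> substrate=1 bound=2 product=0
t=3: arr=1 -> substrate=2 bound=2 product=0
t=4: arr=0 -> substrate=1 bound=2 product=1
t=5: arr=2 -> substrate=3 bound=2 product=1
t=6: arr=0 -> substrate=2 bound=2 product=2
t=7: arr=1 -> substrate=3 bound=2 product=2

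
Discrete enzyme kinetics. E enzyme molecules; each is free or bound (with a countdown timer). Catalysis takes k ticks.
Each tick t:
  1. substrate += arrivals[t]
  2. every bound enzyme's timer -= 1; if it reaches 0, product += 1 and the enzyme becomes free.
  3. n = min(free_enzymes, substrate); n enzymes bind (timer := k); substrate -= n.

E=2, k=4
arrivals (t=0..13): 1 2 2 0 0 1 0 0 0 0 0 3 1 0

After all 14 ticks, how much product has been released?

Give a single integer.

Answer: 6

Derivation:
t=0: arr=1 -> substrate=0 bound=1 product=0
t=1: arr=2 -> substrate=1 bound=2 product=0
t=2: arr=2 -> substrate=3 bound=2 product=0
t=3: arr=0 -> substrate=3 bound=2 product=0
t=4: arr=0 -> substrate=2 bound=2 product=1
t=5: arr=1 -> substrate=2 bound=2 product=2
t=6: arr=0 -> substrate=2 bound=2 product=2
t=7: arr=0 -> substrate=2 bound=2 product=2
t=8: arr=0 -> substrate=1 bound=2 product=3
t=9: arr=0 -> substrate=0 bound=2 product=4
t=10: arr=0 -> substrate=0 bound=2 product=4
t=11: arr=3 -> substrate=3 bound=2 product=4
t=12: arr=1 -> substrate=3 bound=2 product=5
t=13: arr=0 -> substrate=2 bound=2 product=6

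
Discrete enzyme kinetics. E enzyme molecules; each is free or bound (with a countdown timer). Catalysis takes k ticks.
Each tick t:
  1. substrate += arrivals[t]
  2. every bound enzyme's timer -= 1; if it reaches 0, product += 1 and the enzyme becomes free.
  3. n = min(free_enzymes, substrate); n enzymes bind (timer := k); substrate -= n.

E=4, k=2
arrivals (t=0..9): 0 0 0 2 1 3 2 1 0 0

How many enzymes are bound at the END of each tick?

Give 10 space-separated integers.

Answer: 0 0 0 2 3 4 4 3 2 0

Derivation:
t=0: arr=0 -> substrate=0 bound=0 product=0
t=1: arr=0 -> substrate=0 bound=0 product=0
t=2: arr=0 -> substrate=0 bound=0 product=0
t=3: arr=2 -> substrate=0 bound=2 product=0
t=4: arr=1 -> substrate=0 bound=3 product=0
t=5: arr=3 -> substrate=0 bound=4 product=2
t=6: arr=2 -> substrate=1 bound=4 product=3
t=7: arr=1 -> substrate=0 bound=3 product=6
t=8: arr=0 -> substrate=0 bound=2 product=7
t=9: arr=0 -> substrate=0 bound=0 product=9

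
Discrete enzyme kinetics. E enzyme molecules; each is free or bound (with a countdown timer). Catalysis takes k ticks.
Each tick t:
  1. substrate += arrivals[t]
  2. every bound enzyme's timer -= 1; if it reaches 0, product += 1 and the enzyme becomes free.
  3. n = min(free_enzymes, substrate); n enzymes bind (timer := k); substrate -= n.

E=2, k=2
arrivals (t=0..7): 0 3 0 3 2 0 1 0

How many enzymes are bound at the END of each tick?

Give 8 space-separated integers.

Answer: 0 2 2 2 2 2 2 2

Derivation:
t=0: arr=0 -> substrate=0 bound=0 product=0
t=1: arr=3 -> substrate=1 bound=2 product=0
t=2: arr=0 -> substrate=1 bound=2 product=0
t=3: arr=3 -> substrate=2 bound=2 product=2
t=4: arr=2 -> substrate=4 bound=2 product=2
t=5: arr=0 -> substrate=2 bound=2 product=4
t=6: arr=1 -> substrate=3 bound=2 product=4
t=7: arr=0 -> substrate=1 bound=2 product=6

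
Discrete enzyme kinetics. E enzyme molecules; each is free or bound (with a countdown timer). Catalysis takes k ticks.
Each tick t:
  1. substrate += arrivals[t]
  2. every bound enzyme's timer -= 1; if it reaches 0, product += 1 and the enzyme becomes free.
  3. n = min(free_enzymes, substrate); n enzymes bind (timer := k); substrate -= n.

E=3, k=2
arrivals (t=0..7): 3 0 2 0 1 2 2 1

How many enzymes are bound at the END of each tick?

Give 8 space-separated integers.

t=0: arr=3 -> substrate=0 bound=3 product=0
t=1: arr=0 -> substrate=0 bound=3 product=0
t=2: arr=2 -> substrate=0 bound=2 product=3
t=3: arr=0 -> substrate=0 bound=2 product=3
t=4: arr=1 -> substrate=0 bound=1 product=5
t=5: arr=2 -> substrate=0 bound=3 product=5
t=6: arr=2 -> substrate=1 bound=3 product=6
t=7: arr=1 -> substrate=0 bound=3 product=8

Answer: 3 3 2 2 1 3 3 3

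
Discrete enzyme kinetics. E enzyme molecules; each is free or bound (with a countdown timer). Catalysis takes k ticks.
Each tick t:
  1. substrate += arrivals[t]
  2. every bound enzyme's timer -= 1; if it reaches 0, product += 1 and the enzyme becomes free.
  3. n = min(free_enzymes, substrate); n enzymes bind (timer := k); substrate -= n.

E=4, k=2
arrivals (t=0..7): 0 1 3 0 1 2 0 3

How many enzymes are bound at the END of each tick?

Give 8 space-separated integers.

Answer: 0 1 4 3 1 3 2 3

Derivation:
t=0: arr=0 -> substrate=0 bound=0 product=0
t=1: arr=1 -> substrate=0 bound=1 product=0
t=2: arr=3 -> substrate=0 bound=4 product=0
t=3: arr=0 -> substrate=0 bound=3 product=1
t=4: arr=1 -> substrate=0 bound=1 product=4
t=5: arr=2 -> substrate=0 bound=3 product=4
t=6: arr=0 -> substrate=0 bound=2 product=5
t=7: arr=3 -> substrate=0 bound=3 product=7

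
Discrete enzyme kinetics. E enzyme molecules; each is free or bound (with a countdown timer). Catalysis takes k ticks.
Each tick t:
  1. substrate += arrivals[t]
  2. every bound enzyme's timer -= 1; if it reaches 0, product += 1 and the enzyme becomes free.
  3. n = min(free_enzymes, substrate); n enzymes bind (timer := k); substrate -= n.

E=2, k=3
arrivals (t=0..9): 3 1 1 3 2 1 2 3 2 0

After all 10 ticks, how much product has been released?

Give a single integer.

t=0: arr=3 -> substrate=1 bound=2 product=0
t=1: arr=1 -> substrate=2 bound=2 product=0
t=2: arr=1 -> substrate=3 bound=2 product=0
t=3: arr=3 -> substrate=4 bound=2 product=2
t=4: arr=2 -> substrate=6 bound=2 product=2
t=5: arr=1 -> substrate=7 bound=2 product=2
t=6: arr=2 -> substrate=7 bound=2 product=4
t=7: arr=3 -> substrate=10 bound=2 product=4
t=8: arr=2 -> substrate=12 bound=2 product=4
t=9: arr=0 -> substrate=10 bound=2 product=6

Answer: 6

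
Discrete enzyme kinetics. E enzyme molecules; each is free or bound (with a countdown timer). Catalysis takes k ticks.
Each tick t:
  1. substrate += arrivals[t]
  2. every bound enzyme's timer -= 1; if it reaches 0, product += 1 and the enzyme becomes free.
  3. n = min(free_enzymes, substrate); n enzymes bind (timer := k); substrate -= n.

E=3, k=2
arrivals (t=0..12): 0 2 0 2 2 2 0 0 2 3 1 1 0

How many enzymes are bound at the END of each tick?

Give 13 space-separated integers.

Answer: 0 2 2 2 3 3 3 1 2 3 3 3 2

Derivation:
t=0: arr=0 -> substrate=0 bound=0 product=0
t=1: arr=2 -> substrate=0 bound=2 product=0
t=2: arr=0 -> substrate=0 bound=2 product=0
t=3: arr=2 -> substrate=0 bound=2 product=2
t=4: arr=2 -> substrate=1 bound=3 product=2
t=5: arr=2 -> substrate=1 bound=3 product=4
t=6: arr=0 -> substrate=0 bound=3 product=5
t=7: arr=0 -> substrate=0 bound=1 product=7
t=8: arr=2 -> substrate=0 bound=2 product=8
t=9: arr=3 -> substrate=2 bound=3 product=8
t=10: arr=1 -> substrate=1 bound=3 product=10
t=11: arr=1 -> substrate=1 bound=3 product=11
t=12: arr=0 -> substrate=0 bound=2 product=13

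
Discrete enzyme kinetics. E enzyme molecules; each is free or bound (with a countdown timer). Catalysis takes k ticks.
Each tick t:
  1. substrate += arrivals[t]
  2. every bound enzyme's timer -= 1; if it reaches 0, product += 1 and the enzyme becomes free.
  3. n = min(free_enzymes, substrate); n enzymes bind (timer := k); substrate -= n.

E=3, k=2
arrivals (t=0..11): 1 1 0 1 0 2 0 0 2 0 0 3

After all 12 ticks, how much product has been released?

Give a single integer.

Answer: 7

Derivation:
t=0: arr=1 -> substrate=0 bound=1 product=0
t=1: arr=1 -> substrate=0 bound=2 product=0
t=2: arr=0 -> substrate=0 bound=1 product=1
t=3: arr=1 -> substrate=0 bound=1 product=2
t=4: arr=0 -> substrate=0 bound=1 product=2
t=5: arr=2 -> substrate=0 bound=2 product=3
t=6: arr=0 -> substrate=0 bound=2 product=3
t=7: arr=0 -> substrate=0 bound=0 product=5
t=8: arr=2 -> substrate=0 bound=2 product=5
t=9: arr=0 -> substrate=0 bound=2 product=5
t=10: arr=0 -> substrate=0 bound=0 product=7
t=11: arr=3 -> substrate=0 bound=3 product=7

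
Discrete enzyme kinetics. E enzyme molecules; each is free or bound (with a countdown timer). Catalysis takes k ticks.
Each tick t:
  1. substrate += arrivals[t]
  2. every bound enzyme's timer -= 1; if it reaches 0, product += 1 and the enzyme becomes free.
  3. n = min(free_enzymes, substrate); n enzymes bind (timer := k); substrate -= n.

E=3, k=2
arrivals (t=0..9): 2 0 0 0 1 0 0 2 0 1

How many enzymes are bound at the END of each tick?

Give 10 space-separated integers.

t=0: arr=2 -> substrate=0 bound=2 product=0
t=1: arr=0 -> substrate=0 bound=2 product=0
t=2: arr=0 -> substrate=0 bound=0 product=2
t=3: arr=0 -> substrate=0 bound=0 product=2
t=4: arr=1 -> substrate=0 bound=1 product=2
t=5: arr=0 -> substrate=0 bound=1 product=2
t=6: arr=0 -> substrate=0 bound=0 product=3
t=7: arr=2 -> substrate=0 bound=2 product=3
t=8: arr=0 -> substrate=0 bound=2 product=3
t=9: arr=1 -> substrate=0 bound=1 product=5

Answer: 2 2 0 0 1 1 0 2 2 1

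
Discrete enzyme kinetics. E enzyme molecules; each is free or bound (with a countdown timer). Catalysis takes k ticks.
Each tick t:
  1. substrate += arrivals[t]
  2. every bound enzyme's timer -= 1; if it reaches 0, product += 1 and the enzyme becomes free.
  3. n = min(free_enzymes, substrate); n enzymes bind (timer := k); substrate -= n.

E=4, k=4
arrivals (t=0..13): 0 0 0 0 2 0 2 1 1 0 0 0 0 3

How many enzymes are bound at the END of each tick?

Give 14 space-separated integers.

Answer: 0 0 0 0 2 2 4 4 4 4 2 2 0 3

Derivation:
t=0: arr=0 -> substrate=0 bound=0 product=0
t=1: arr=0 -> substrate=0 bound=0 product=0
t=2: arr=0 -> substrate=0 bound=0 product=0
t=3: arr=0 -> substrate=0 bound=0 product=0
t=4: arr=2 -> substrate=0 bound=2 product=0
t=5: arr=0 -> substrate=0 bound=2 product=0
t=6: arr=2 -> substrate=0 bound=4 product=0
t=7: arr=1 -> substrate=1 bound=4 product=0
t=8: arr=1 -> substrate=0 bound=4 product=2
t=9: arr=0 -> substrate=0 bound=4 product=2
t=10: arr=0 -> substrate=0 bound=2 product=4
t=11: arr=0 -> substrate=0 bound=2 product=4
t=12: arr=0 -> substrate=0 bound=0 product=6
t=13: arr=3 -> substrate=0 bound=3 product=6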